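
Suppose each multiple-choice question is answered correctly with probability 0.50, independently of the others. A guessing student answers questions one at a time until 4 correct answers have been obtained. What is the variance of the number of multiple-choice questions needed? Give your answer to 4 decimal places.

8.0000

Y = total multiple-choice questions until the fourth success; negative binomial with r=4, p=0.50.
Var(Y) = r(1−p)/p² = 4·0.50 / 0.50² = 8.000000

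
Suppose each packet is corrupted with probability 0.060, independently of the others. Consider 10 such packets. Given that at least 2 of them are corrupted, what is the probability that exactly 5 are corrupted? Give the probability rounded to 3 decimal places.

0.001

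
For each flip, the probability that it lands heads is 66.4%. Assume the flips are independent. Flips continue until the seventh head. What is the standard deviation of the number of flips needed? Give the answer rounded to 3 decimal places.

Y = total flips until the seventh success; negative binomial with r=7, p=0.664.
SD(Y) = √[r(1−p)/p²] = √(5.33459) = 2.30967

2.310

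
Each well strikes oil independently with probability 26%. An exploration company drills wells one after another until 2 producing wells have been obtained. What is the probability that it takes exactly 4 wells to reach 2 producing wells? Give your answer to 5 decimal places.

Y = trial on which the second success occurs; negative binomial, r=2, p=0.26.
P(Y=4) = C(3,1) · p^2 · (1−p)^2
= 3 · 0.0676 · 0.5476 = 0.1110533

0.11105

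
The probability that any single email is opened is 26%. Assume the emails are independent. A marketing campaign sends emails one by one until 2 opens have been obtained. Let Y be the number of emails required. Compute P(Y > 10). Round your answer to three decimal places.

Needing more than 10 emails ⇔ fewer than 2 successes in the first 10. With X ~ Binomial(10, 0.26), P(Y > 10) = P(X ≤ 1).
  k=0: C(10,0)·0.26^0·0.74^10 = 0.04924
  k=1: C(10,1)·0.26^1·0.74^9 = 0.17301
P(X ≤ 1) = 0.22224

0.222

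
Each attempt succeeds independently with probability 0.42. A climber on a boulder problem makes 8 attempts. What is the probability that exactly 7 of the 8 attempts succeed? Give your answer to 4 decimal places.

X ~ Binomial(n=8, p=0.42).
P(X=7) = C(8,7) · p^7 · (1−p)^1
= 8 · 0.0023054 · 0.58 = 0.010697

0.0107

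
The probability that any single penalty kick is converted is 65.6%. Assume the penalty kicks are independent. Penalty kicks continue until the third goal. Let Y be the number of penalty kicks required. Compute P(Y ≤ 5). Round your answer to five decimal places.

0.77407

Finishing within 5 penalty kicks ⇔ at least 3 successes in the first 5. With X ~ Binomial(5, 0.656), P(Y ≤ 5) = 1 − P(X ≤ 2).
  k=0: C(5,0)·0.656^0·0.344^5 = 0.0048172
  k=1: C(5,1)·0.656^1·0.344^4 = 0.0459312
  k=2: C(5,2)·0.656^2·0.344^3 = 0.1751794
1 − 0.2259277 = 0.7740723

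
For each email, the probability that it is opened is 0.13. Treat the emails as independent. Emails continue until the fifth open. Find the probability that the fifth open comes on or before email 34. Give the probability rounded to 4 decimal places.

0.4582

Finishing within 34 emails ⇔ at least 5 successes in the first 34. With X ~ Binomial(34, 0.13), P(Y ≤ 34) = 1 − P(X ≤ 4).
  k=0: C(34,0)·0.13^0·0.87^34 = 0.008783
  k=1: C(34,1)·0.13^1·0.87^33 = 0.044623
  k=2: C(34,2)·0.13^2·0.87^32 = 0.110018
  k=3: C(34,3)·0.13^3·0.87^31 = 0.175355
  k=4: C(34,4)·0.13^4·0.87^30 = 0.203069
1 − 0.541849 = 0.458151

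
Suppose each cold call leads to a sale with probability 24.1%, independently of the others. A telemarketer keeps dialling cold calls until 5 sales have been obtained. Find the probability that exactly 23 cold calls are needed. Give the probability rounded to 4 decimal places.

Y = trial on which the fifth success occurs; negative binomial, r=5, p=0.241.
P(Y=23) = C(22,4) · p^5 · (1−p)^18
= 7315 · 0.00081299 · 0.006988 = 0.041558

0.0416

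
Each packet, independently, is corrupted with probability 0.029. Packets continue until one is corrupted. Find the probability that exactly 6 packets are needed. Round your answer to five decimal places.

Geometric (trials to first success), p = 0.029.
P(Y = 6) = (1−p)^5 · p = 0.86317 · 0.029 = 0.0250319

0.02503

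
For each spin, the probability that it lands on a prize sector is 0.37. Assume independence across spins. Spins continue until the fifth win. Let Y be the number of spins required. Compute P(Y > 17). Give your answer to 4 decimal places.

Needing more than 17 spins ⇔ fewer than 5 successes in the first 17. With X ~ Binomial(17, 0.37), P(Y > 17) = P(X ≤ 4).
  k=0: C(17,0)·0.37^0·0.63^17 = 0.000388
  k=1: C(17,1)·0.37^1·0.63^16 = 0.003873
  k=2: C(17,2)·0.37^2·0.63^15 = 0.018199
  k=3: C(17,3)·0.37^3·0.63^14 = 0.053442
  k=4: C(17,4)·0.37^4·0.63^13 = 0.109853
P(X ≤ 4) = 0.185755

0.1858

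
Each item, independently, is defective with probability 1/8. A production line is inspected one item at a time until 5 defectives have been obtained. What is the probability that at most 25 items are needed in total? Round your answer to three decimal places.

Finishing within 25 items ⇔ at least 5 successes in the first 25. With X ~ Binomial(25, 0.125), P(Y ≤ 25) = 1 − P(X ≤ 4).
  k=0: C(25,0)·0.125^0·0.875^25 = 0.03550
  k=1: C(25,1)·0.125^1·0.875^24 = 0.12678
  k=2: C(25,2)·0.125^2·0.875^23 = 0.21733
  k=3: C(25,3)·0.125^3·0.875^22 = 0.23803
  k=4: C(25,4)·0.125^4·0.875^21 = 0.18703
1 − 0.80467 = 0.19533

0.195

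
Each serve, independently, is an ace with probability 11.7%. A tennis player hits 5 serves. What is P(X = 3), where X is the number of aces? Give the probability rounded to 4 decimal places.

0.0125

X ~ Binomial(n=5, p=0.117).
P(X=3) = C(5,3) · p^3 · (1−p)^2
= 10 · 0.0016016 · 0.77969 = 0.012488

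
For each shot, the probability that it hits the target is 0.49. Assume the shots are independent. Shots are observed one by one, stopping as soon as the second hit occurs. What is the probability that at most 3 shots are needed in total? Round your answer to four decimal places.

0.4850

Finishing within 3 shots ⇔ at least 2 successes in the first 3. With X ~ Binomial(3, 0.49), P(Y ≤ 3) = 1 − P(X ≤ 1).
  k=0: C(3,0)·0.49^0·0.51^3 = 0.132651
  k=1: C(3,1)·0.49^1·0.51^2 = 0.382347
1 − 0.514998 = 0.485002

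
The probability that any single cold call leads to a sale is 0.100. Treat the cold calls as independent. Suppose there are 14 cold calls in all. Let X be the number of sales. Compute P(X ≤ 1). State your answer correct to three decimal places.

X ~ Binomial(14, 0.10); P(X ≤ 1) = Σ C(14,k) p^k (1−p)^(14−k) over k:
  k=0: C(14,0)·0.10^0·0.90^14 = 0.22877
  k=1: C(14,1)·0.10^1·0.90^13 = 0.35586
Total = 0.58463

0.585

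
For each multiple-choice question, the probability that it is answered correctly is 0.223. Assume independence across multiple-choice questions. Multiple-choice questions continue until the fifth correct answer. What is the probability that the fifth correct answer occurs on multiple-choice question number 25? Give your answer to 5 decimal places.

Y = trial on which the fifth success occurs; negative binomial, r=5, p=0.223.
P(Y=25) = C(24,4) · p^5 · (1−p)^20
= 10626 · 0.00055147 · 0.0064331 = 0.0376977

0.03770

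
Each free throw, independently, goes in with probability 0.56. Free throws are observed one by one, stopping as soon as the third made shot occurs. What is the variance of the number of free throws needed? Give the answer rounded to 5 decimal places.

4.20918

Y = total free throws until the third success; negative binomial with r=3, p=0.56.
Var(Y) = r(1−p)/p² = 3·0.44 / 0.56² = 4.2091837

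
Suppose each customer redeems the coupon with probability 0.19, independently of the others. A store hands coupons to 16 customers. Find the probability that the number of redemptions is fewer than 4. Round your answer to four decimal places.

X ~ Binomial(16, 0.19); P(X ≤ 3) = Σ C(16,k) p^k (1−p)^(16−k) over k:
  k=0: C(16,0)·0.19^0·0.81^16 = 0.034337
  k=1: C(16,1)·0.19^1·0.81^15 = 0.128869
  k=2: C(16,2)·0.19^2·0.81^14 = 0.226714
  k=3: C(16,3)·0.19^3·0.81^13 = 0.248173
Total = 0.638093

0.6381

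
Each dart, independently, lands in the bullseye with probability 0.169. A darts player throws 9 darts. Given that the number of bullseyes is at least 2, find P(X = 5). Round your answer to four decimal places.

0.0178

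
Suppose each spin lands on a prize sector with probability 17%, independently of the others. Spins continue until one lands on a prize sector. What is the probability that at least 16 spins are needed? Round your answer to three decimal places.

0.061

Y = number of spins to the first success; geometric, p = 0.17.
P(Y > 15) = P(first 15 all fail) = (1−p)^15 = 0.06112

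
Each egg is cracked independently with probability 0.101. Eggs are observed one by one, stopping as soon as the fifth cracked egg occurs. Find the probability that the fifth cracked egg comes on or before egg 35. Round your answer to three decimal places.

0.276

Finishing within 35 eggs ⇔ at least 5 successes in the first 35. With X ~ Binomial(35, 0.101), P(Y ≤ 35) = 1 − P(X ≤ 4).
  k=0: C(35,0)·0.101^0·0.899^35 = 0.02408
  k=1: C(35,1)·0.101^1·0.899^34 = 0.09467
  k=2: C(35,2)·0.101^2·0.899^33 = 0.18081
  k=3: C(35,3)·0.101^3·0.899^32 = 0.22345
  k=4: C(35,4)·0.101^4·0.899^31 = 0.20083
1 − 0.72385 = 0.27615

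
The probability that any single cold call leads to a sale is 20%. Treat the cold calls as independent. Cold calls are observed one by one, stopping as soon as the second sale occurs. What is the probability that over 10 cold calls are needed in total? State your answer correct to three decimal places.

Needing more than 10 cold calls ⇔ fewer than 2 successes in the first 10. With X ~ Binomial(10, 0.20), P(Y > 10) = P(X ≤ 1).
  k=0: C(10,0)·0.20^0·0.80^10 = 0.10737
  k=1: C(10,1)·0.20^1·0.80^9 = 0.26844
P(X ≤ 1) = 0.37581

0.376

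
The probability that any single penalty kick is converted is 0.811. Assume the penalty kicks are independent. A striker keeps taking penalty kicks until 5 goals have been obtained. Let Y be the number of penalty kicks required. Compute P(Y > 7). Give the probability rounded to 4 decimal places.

0.1296

Needing more than 7 penalty kicks ⇔ fewer than 5 successes in the first 7. With X ~ Binomial(7, 0.811), P(Y > 7) = P(X ≤ 4).
  k=0: C(7,0)·0.811^0·0.189^7 = 0.000009
  k=1: C(7,1)·0.811^1·0.189^6 = 0.000259
  k=2: C(7,2)·0.811^2·0.189^5 = 0.003331
  k=3: C(7,3)·0.811^3·0.189^4 = 0.023822
  k=4: C(7,4)·0.811^4·0.189^3 = 0.102220
P(X ≤ 4) = 0.129641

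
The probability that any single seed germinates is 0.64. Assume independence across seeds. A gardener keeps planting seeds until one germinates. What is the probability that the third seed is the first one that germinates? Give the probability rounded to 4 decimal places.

Geometric (trials to first success), p = 0.64.
P(Y = 3) = (1−p)^2 · p = 0.1296 · 0.64 = 0.082944

0.0829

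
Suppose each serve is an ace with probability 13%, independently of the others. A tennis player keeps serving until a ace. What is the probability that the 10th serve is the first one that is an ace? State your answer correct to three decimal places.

0.037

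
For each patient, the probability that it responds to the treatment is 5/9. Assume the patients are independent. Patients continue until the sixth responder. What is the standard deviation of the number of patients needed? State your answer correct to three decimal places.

Y = total patients until the sixth success; negative binomial with r=6, p=0.555556.
SD(Y) = √[r(1−p)/p²] = √(8.64000) = 2.93939

2.939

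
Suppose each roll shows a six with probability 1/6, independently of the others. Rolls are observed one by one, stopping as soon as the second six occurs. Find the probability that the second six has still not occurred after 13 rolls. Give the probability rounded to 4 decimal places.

0.3365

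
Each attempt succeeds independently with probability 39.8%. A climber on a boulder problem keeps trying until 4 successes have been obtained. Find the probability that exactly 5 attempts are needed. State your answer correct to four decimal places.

0.0604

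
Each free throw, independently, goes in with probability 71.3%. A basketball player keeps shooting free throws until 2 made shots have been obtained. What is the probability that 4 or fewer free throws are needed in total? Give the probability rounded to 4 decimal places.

0.9258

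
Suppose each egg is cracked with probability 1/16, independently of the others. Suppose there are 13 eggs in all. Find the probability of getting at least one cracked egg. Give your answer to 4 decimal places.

0.5679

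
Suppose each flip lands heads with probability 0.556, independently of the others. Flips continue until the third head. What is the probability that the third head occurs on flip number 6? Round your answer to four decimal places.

0.1504

Y = trial on which the third success occurs; negative binomial, r=3, p=0.556.
P(Y=6) = C(5,2) · p^3 · (1−p)^3
= 10 · 0.17188 · 0.087528 = 0.150443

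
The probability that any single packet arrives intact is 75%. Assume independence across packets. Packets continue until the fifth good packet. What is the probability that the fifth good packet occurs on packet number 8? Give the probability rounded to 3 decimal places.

0.130

Y = trial on which the fifth success occurs; negative binomial, r=5, p=0.75.
P(Y=8) = C(7,4) · p^5 · (1−p)^3
= 35 · 0.2373 · 0.015625 = 0.12978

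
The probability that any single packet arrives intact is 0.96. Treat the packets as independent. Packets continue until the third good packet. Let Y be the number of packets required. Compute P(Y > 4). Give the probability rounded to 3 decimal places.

0.009

Needing more than 4 packets ⇔ fewer than 3 successes in the first 4. With X ~ Binomial(4, 0.96), P(Y > 4) = P(X ≤ 2).
  k=0: C(4,0)·0.96^0·0.04^4 = 0.00000
  k=1: C(4,1)·0.96^1·0.04^3 = 0.00025
  k=2: C(4,2)·0.96^2·0.04^2 = 0.00885
P(X ≤ 2) = 0.00910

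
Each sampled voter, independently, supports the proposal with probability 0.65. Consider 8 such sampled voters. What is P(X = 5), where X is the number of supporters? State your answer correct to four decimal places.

X ~ Binomial(n=8, p=0.65).
P(X=5) = C(8,5) · p^5 · (1−p)^3
= 56 · 0.11603 · 0.042875 = 0.278586

0.2786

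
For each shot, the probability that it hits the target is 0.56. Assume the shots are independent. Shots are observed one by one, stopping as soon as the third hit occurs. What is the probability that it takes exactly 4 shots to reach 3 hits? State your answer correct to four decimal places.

Y = trial on which the third success occurs; negative binomial, r=3, p=0.56.
P(Y=4) = C(3,2) · p^3 · (1−p)^1
= 3 · 0.17562 · 0.44 = 0.231813

0.2318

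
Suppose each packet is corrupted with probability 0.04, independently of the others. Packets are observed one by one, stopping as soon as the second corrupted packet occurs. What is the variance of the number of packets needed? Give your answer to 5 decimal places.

1200.00000

Y = total packets until the second success; negative binomial with r=2, p=0.04.
Var(Y) = r(1−p)/p² = 2·0.96 / 0.04² = 1200.0000000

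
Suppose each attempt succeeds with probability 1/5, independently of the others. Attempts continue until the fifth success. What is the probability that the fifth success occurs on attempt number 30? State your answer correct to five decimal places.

Y = trial on which the fifth success occurs; negative binomial, r=5, p=0.20.
P(Y=30) = C(29,4) · p^5 · (1−p)^25
= 23751 · 0.00032 · 0.0037779 = 0.0287132

0.02871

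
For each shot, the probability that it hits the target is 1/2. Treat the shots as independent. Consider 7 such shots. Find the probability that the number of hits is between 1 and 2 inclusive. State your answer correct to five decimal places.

0.21875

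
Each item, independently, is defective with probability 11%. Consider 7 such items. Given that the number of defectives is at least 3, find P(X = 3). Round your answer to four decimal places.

X ~ Binomial(7, 0.11). Want P(X=3 | X≥3) = P(X=3) / P(X≥3).
P(X=3) = C(7,3)·0.11^3·0.89^4 = 0.029228
P(X≥3) = 1 − 0.442313 − 0.382676 − 0.141891 = 0.033120
Ratio = 0.029228 / 0.033120 = 0.882499

0.8825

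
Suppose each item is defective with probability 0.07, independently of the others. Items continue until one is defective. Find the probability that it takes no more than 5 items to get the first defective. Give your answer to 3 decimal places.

0.304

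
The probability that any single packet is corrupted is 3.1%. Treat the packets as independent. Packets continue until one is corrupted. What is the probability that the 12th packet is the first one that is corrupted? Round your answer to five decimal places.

0.02192

Geometric (trials to first success), p = 0.031.
P(Y = 12) = (1−p)^11 · p = 0.70723 · 0.031 = 0.0219242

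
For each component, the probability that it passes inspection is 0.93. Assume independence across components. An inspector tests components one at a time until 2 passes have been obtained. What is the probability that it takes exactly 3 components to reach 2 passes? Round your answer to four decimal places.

Y = trial on which the second success occurs; negative binomial, r=2, p=0.93.
P(Y=3) = C(2,1) · p^2 · (1−p)^1
= 2 · 0.8649 · 0.07 = 0.121086

0.1211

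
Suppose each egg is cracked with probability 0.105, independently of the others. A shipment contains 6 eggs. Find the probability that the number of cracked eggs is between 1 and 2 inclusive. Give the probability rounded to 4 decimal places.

X ~ Binomial(6, 0.105); P(1 ≤ X ≤ 2) = Σ C(6,k) p^k (1−p)^(6−k) over k:
  k=1: C(6,1)·0.105^1·0.895^5 = 0.361789
  k=2: C(6,2)·0.105^2·0.895^4 = 0.106111
Total = 0.467901

0.4679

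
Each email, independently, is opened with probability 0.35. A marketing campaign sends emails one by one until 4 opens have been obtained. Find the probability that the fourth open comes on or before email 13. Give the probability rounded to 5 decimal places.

0.72173

Finishing within 13 emails ⇔ at least 4 successes in the first 13. With X ~ Binomial(13, 0.35), P(Y ≤ 13) = 1 − P(X ≤ 3).
  k=0: C(13,0)·0.35^0·0.65^13 = 0.0036972
  k=1: C(13,1)·0.35^1·0.65^12 = 0.0258804
  k=2: C(13,2)·0.35^2·0.65^11 = 0.0836137
  k=3: C(13,3)·0.35^3·0.65^10 = 0.1650835
1 − 0.2782749 = 0.7217251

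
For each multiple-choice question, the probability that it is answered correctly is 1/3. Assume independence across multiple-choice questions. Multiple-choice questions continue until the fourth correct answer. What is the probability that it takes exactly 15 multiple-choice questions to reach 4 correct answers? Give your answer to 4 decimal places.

Y = trial on which the fourth success occurs; negative binomial, r=4, p=0.333333.
P(Y=15) = C(14,3) · p^4 · (1−p)^11
= 364 · 0.012346 · 0.011561 = 0.051953

0.0520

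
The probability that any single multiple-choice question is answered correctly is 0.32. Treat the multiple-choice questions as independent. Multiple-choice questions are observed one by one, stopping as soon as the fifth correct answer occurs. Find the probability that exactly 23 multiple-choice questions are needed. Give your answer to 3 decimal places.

Y = trial on which the fifth success occurs; negative binomial, r=5, p=0.32.
P(Y=23) = C(22,4) · p^5 · (1−p)^18
= 7315 · 0.0033554 · 0.00096641 = 0.02372

0.024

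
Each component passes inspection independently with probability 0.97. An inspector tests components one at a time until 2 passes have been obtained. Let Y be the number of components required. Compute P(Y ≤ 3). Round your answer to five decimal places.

0.99735

Finishing within 3 components ⇔ at least 2 successes in the first 3. With X ~ Binomial(3, 0.97), P(Y ≤ 3) = 1 − P(X ≤ 1).
  k=0: C(3,0)·0.97^0·0.03^3 = 0.0000270
  k=1: C(3,1)·0.97^1·0.03^2 = 0.0026190
1 − 0.0026460 = 0.9973540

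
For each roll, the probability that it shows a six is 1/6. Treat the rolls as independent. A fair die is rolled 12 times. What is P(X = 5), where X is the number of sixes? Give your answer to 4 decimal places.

0.0284

X ~ Binomial(n=12, p=0.166667).
P(X=5) = C(12,5) · p^5 · (1−p)^7
= 792 · 0.0001286 · 0.27908 = 0.028425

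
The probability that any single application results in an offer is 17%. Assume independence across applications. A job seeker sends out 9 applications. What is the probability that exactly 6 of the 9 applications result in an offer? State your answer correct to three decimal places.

0.001

X ~ Binomial(n=9, p=0.17).
P(X=6) = C(9,6) · p^6 · (1−p)^3
= 84 · 2.4138e-05 · 0.57179 = 0.00116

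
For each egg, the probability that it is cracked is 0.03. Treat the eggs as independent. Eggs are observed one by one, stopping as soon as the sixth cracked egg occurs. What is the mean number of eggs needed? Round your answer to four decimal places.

Y = total eggs until the sixth success; negative binomial with r=6, p=0.03.
E[Y] = r / p = 6 / 0.03 = 200.000000

200.0000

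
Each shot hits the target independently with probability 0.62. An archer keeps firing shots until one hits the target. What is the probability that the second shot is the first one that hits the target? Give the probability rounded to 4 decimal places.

0.2356

Geometric (trials to first success), p = 0.62.
P(Y = 2) = (1−p)^1 · p = 0.38 · 0.62 = 0.235600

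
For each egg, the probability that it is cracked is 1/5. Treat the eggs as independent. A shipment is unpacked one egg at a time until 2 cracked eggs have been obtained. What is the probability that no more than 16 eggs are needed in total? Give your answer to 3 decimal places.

Finishing within 16 eggs ⇔ at least 2 successes in the first 16. With X ~ Binomial(16, 0.20), P(Y ≤ 16) = 1 − P(X ≤ 1).
  k=0: C(16,0)·0.20^0·0.80^16 = 0.02815
  k=1: C(16,1)·0.20^1·0.80^15 = 0.11259
1 − 0.14074 = 0.85926

0.859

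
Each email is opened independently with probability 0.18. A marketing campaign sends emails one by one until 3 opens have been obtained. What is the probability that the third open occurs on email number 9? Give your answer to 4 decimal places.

0.0496

Y = trial on which the third success occurs; negative binomial, r=3, p=0.18.
P(Y=9) = C(8,2) · p^3 · (1−p)^6
= 28 · 0.005832 · 0.30401 = 0.049643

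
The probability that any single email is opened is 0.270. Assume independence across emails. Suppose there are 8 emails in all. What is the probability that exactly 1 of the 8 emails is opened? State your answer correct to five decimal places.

0.23862

X ~ Binomial(n=8, p=0.27).
P(X=1) = C(8,1) · p^1 · (1−p)^7
= 8 · 0.27 · 0.11047 = 0.2386238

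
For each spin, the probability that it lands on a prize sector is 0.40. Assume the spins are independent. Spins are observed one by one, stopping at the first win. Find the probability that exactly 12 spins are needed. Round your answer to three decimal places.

0.001

Geometric (trials to first success), p = 0.40.
P(Y = 12) = (1−p)^11 · p = 0.003628 · 0.40 = 0.00145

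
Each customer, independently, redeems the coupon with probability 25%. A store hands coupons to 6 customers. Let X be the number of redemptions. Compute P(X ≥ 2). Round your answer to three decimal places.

0.466

X ~ Binomial(6, 0.25); P(X ≥ 2) = Σ C(6,k) p^k (1−p)^(6−k) over k:
  k=2: C(6,2)·0.25^2·0.75^4 = 0.29663
  k=3: C(6,3)·0.25^3·0.75^3 = 0.13184
  k=4: C(6,4)·0.25^4·0.75^2 = 0.03296
  k=5: C(6,5)·0.25^5·0.75^1 = 0.00439
  k=6: C(6,6)·0.25^6·0.75^0 = 0.00024
Total = 0.46606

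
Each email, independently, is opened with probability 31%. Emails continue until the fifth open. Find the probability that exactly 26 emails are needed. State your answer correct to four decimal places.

Y = trial on which the fifth success occurs; negative binomial, r=5, p=0.31.
P(Y=26) = C(25,4) · p^5 · (1−p)^21
= 12650 · 0.0028629 · 0.00041289 = 0.014953

0.0150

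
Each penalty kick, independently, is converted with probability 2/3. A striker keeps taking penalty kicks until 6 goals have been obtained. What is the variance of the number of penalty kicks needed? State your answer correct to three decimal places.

4.500

Y = total penalty kicks until the sixth success; negative binomial with r=6, p=0.666667.
Var(Y) = r(1−p)/p² = 6·0.333333 / 0.666667² = 4.50000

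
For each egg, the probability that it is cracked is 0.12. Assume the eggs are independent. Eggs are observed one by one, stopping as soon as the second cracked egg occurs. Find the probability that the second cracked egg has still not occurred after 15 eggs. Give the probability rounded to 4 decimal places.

Needing more than 15 eggs ⇔ fewer than 2 successes in the first 15. With X ~ Binomial(15, 0.12), P(Y > 15) = P(X ≤ 1).
  k=0: C(15,0)·0.12^0·0.88^15 = 0.146974
  k=1: C(15,1)·0.12^1·0.88^14 = 0.300628
P(X ≤ 1) = 0.447602

0.4476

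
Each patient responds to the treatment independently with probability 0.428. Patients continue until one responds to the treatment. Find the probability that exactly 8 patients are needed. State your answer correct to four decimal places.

0.0086

Geometric (trials to first success), p = 0.428.
P(Y = 8) = (1−p)^7 · p = 0.020034 · 0.428 = 0.008575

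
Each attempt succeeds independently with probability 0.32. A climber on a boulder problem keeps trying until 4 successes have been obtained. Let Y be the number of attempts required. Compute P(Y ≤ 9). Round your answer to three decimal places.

Finishing within 9 attempts ⇔ at least 4 successes in the first 9. With X ~ Binomial(9, 0.32), P(Y ≤ 9) = 1 − P(X ≤ 3).
  k=0: C(9,0)·0.32^0·0.68^9 = 0.03109
  k=1: C(9,1)·0.32^1·0.68^8 = 0.13166
  k=2: C(9,2)·0.32^2·0.68^7 = 0.24784
  k=3: C(9,3)·0.32^3·0.68^6 = 0.27213
1 − 0.68272 = 0.31728

0.317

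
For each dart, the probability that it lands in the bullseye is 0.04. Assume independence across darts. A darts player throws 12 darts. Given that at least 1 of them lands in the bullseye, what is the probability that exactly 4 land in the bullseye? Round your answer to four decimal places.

X ~ Binomial(12, 0.04). Want P(X=4 | X≥1) = P(X=4) / P(X≥1).
P(X=4) = C(12,4)·0.04^4·0.96^8 = 0.000914
P(X≥1) = 1 − 0.612710 = 0.387290
Ratio = 0.000914 / 0.387290 = 0.002360

0.0024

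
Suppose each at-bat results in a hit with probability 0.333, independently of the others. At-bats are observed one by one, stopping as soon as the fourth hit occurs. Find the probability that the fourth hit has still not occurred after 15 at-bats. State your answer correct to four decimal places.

0.2100

Needing more than 15 at-bats ⇔ fewer than 4 successes in the first 15. With X ~ Binomial(15, 0.333), P(Y > 15) = P(X ≤ 3).
  k=0: C(15,0)·0.333^0·0.667^15 = 0.002301
  k=1: C(15,1)·0.333^1·0.667^14 = 0.017230
  k=2: C(15,2)·0.333^2·0.667^13 = 0.060216
  k=3: C(15,3)·0.333^3·0.667^12 = 0.130273
P(X ≤ 3) = 0.210020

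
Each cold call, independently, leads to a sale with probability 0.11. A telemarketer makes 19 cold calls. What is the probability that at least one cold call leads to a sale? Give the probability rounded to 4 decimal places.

0.8908

P(at least one) = 1 − P(none) = 1 − (1 − 0.11)^19
= 1 − 0.109247 = 0.890753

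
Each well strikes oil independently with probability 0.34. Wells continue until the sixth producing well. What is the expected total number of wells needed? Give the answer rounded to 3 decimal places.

17.647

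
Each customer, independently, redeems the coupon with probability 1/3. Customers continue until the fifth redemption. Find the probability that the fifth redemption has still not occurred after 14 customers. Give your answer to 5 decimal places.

Needing more than 14 customers ⇔ fewer than 5 successes in the first 14. With X ~ Binomial(14, 0.333333), P(Y > 14) = P(X ≤ 4).
  k=0: C(14,0)·0.333333^0·0.666667^14 = 0.0034255
  k=1: C(14,1)·0.333333^1·0.666667^13 = 0.0239784
  k=2: C(14,2)·0.333333^2·0.666667^12 = 0.0779298
  k=3: C(14,3)·0.333333^3·0.666667^11 = 0.1558597
  k=4: C(14,4)·0.333333^4·0.666667^10 = 0.2143071
P(X ≤ 4) = 0.4755005

0.47550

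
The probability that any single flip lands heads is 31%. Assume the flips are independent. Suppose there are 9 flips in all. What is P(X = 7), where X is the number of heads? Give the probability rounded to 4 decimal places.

X ~ Binomial(n=9, p=0.31).
P(X=7) = C(9,7) · p^7 · (1−p)^2
= 36 · 0.00027513 · 0.4761 = 0.004716

0.0047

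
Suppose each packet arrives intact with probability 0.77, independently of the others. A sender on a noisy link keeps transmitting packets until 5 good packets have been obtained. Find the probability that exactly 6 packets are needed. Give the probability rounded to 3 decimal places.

Y = trial on which the fifth success occurs; negative binomial, r=5, p=0.77.
P(Y=6) = C(5,4) · p^5 · (1−p)^1
= 5 · 0.27068 · 0.23 = 0.31128

0.311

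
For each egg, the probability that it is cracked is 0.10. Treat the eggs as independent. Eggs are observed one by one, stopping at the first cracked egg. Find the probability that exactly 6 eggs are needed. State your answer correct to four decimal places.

Geometric (trials to first success), p = 0.10.
P(Y = 6) = (1−p)^5 · p = 0.59049 · 0.10 = 0.059049

0.0590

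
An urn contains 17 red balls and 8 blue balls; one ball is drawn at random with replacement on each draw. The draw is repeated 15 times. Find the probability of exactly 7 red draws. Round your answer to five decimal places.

0.04757

X ~ Binomial(n=15, p=0.68).
P(X=7) = C(15,7) · p^7 · (1−p)^8
= 6435 · 0.06723 · 0.00010995 = 0.0475675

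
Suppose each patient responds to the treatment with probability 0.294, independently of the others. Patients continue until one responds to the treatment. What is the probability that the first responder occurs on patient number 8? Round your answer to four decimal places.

0.0257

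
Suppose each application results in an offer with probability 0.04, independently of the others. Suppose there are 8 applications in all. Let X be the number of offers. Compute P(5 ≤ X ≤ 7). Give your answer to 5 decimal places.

X ~ Binomial(8, 0.04); P(5 ≤ X ≤ 7) = Σ C(8,k) p^k (1−p)^(8−k) over k:
  k=5: C(8,5)·0.04^5·0.96^3 = 0.0000051
  k=6: C(8,6)·0.04^6·0.96^2 = 0.0000001
  k=7: C(8,7)·0.04^7·0.96^1 = 0.0000000
Total = 0.0000052

0.00001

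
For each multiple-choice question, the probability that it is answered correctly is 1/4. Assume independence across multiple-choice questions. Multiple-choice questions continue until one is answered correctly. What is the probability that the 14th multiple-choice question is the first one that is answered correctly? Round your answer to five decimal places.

0.00594

Geometric (trials to first success), p = 0.25.
P(Y = 14) = (1−p)^13 · p = 0.023757 · 0.25 = 0.0059393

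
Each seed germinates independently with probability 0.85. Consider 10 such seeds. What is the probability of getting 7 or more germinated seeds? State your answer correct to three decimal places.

X ~ Binomial(10, 0.85); P(X ≥ 7) = Σ C(10,k) p^k (1−p)^(10−k) over k:
  k=7: C(10,7)·0.85^7·0.15^3 = 0.12983
  k=8: C(10,8)·0.85^8·0.15^2 = 0.27590
  k=9: C(10,9)·0.85^9·0.15^1 = 0.34743
  k=10: C(10,10)·0.85^10·0.15^0 = 0.19687
Total = 0.95003

0.950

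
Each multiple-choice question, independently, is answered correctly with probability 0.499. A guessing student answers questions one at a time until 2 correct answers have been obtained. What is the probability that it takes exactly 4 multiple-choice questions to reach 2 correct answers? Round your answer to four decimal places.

0.1875

Y = trial on which the second success occurs; negative binomial, r=2, p=0.499.
P(Y=4) = C(3,1) · p^2 · (1−p)^2
= 3 · 0.249 · 0.251 = 0.187499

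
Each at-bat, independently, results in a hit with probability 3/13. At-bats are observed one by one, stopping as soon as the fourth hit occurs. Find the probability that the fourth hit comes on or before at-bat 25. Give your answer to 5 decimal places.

Finishing within 25 at-bats ⇔ at least 4 successes in the first 25. With X ~ Binomial(25, 0.230769), P(Y ≤ 25) = 1 − P(X ≤ 3).
  k=0: C(25,0)·0.230769^0·0.769231^25 = 0.0014172
  k=1: C(25,1)·0.230769^1·0.769231^24 = 0.0106286
  k=2: C(25,2)·0.230769^2·0.769231^23 = 0.0382631
  k=3: C(25,3)·0.230769^3·0.769231^22 = 0.0880051
1 − 0.1383140 = 0.8616860

0.86169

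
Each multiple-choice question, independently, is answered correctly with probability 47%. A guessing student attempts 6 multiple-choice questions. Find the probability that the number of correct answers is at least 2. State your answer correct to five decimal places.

X ~ Binomial(6, 0.47); P(X ≥ 2) = Σ C(6,k) p^k (1−p)^(6−k) over k:
  k=2: C(6,2)·0.47^2·0.53^4 = 0.2614511
  k=3: C(6,3)·0.47^3·0.53^3 = 0.3091371
  k=4: C(6,4)·0.47^4·0.53^2 = 0.2056054
  k=5: C(6,5)·0.47^5·0.53^1 = 0.0729317
  k=6: C(6,6)·0.47^6·0.53^0 = 0.0107792
Total = 0.8599045

0.85990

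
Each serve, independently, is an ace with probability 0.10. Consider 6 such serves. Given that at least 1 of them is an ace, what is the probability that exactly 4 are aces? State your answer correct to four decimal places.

0.0026

X ~ Binomial(6, 0.10). Want P(X=4 | X≥1) = P(X=4) / P(X≥1).
P(X=4) = C(6,4)·0.10^4·0.90^2 = 0.001215
P(X≥1) = 1 − 0.531441 = 0.468559
Ratio = 0.001215 / 0.468559 = 0.002593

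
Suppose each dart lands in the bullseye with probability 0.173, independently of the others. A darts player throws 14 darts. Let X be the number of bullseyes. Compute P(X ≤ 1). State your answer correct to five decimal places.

0.27499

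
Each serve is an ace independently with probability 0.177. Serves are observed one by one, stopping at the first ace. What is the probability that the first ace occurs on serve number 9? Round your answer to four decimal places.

Geometric (trials to first success), p = 0.177.
P(Y = 9) = (1−p)^8 · p = 0.21047 · 0.177 = 0.037254

0.0373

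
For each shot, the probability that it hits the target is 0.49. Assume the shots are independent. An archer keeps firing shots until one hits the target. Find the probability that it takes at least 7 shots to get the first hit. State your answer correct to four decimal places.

0.0176

Y = number of shots to the first success; geometric, p = 0.49.
P(Y > 6) = P(first 6 all fail) = (1−p)^6 = 0.017596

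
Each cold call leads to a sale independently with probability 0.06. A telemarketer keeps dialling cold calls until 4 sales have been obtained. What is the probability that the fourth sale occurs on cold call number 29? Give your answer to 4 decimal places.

0.0090

Y = trial on which the fourth success occurs; negative binomial, r=4, p=0.06.
P(Y=29) = C(28,3) · p^4 · (1−p)^25
= 3276 · 1.296e-05 · 0.21291 = 0.009040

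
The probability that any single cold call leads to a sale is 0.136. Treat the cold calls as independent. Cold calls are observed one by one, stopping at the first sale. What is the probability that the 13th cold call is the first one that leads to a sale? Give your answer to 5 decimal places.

Geometric (trials to first success), p = 0.136.
P(Y = 13) = (1−p)^12 · p = 0.17305 · 0.136 = 0.0235344

0.02353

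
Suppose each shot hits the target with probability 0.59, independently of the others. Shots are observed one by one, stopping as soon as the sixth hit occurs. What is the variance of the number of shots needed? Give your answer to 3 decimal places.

7.067

Y = total shots until the sixth success; negative binomial with r=6, p=0.59.
Var(Y) = r(1−p)/p² = 6·0.41 / 0.59² = 7.06693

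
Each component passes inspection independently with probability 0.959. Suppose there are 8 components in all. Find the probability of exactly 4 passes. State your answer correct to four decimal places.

X ~ Binomial(n=8, p=0.959).
P(X=4) = C(8,4) · p^4 · (1−p)^4
= 70 · 0.84581 · 2.8258e-06 = 0.000167

0.0002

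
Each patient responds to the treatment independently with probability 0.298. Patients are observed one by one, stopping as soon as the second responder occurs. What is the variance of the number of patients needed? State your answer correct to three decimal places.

15.810

Y = total patients until the second success; negative binomial with r=2, p=0.298.
Var(Y) = r(1−p)/p² = 2·0.702 / 0.298² = 15.81010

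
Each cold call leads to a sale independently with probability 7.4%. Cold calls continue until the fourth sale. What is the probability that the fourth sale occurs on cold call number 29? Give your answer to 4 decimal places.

0.0144

Y = trial on which the fourth success occurs; negative binomial, r=4, p=0.074.
P(Y=29) = C(28,3) · p^4 · (1−p)^25
= 3276 · 2.9987e-05 · 0.14631 = 0.014373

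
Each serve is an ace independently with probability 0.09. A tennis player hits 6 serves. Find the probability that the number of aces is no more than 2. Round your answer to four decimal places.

0.9882

X ~ Binomial(6, 0.09); P(X ≤ 2) = Σ C(6,k) p^k (1−p)^(6−k) over k:
  k=0: C(6,0)·0.09^0·0.91^6 = 0.567869
  k=1: C(6,1)·0.09^1·0.91^5 = 0.336977
  k=2: C(6,2)·0.09^2·0.91^4 = 0.083319
Total = 0.988165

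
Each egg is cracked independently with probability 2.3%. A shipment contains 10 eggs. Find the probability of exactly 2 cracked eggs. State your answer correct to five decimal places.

0.01976

X ~ Binomial(n=10, p=0.023).
P(X=2) = C(10,2) · p^2 · (1−p)^8
= 45 · 0.000529 · 0.83015 = 0.0197617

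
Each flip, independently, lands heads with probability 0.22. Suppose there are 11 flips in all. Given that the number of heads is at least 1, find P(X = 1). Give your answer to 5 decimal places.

0.21575

X ~ Binomial(11, 0.22). Want P(X=1 | X≥1) = P(X=1) / P(X≥1).
P(X=1) = C(11,1)·0.22^1·0.78^10 = 0.2017258
P(X≥1) = 1 − 0.0650191 = 0.9349809
Ratio = 0.2017258 / 0.9349809 = 0.2157539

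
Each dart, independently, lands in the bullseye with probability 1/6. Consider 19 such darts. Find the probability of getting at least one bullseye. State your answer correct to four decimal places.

0.9687

P(at least one) = 1 − P(none) = 1 − (1 − 0.166667)^19
= 1 − 0.031301 = 0.968699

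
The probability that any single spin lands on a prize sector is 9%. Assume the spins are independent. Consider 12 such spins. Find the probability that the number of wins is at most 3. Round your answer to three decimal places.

X ~ Binomial(12, 0.09); P(X ≤ 3) = Σ C(12,k) p^k (1−p)^(12−k) over k:
  k=0: C(12,0)·0.09^0·0.91^12 = 0.32248
  k=1: C(12,1)·0.09^1·0.91^11 = 0.38272
  k=2: C(12,2)·0.09^2·0.91^10 = 0.20818
  k=3: C(12,3)·0.09^3·0.91^9 = 0.06863
Total = 0.98201

0.982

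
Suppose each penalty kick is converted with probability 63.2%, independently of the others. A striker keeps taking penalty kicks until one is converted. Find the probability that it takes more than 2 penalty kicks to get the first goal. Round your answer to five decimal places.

0.13542

Y = number of penalty kicks to the first success; geometric, p = 0.632.
P(Y > 2) = P(first 2 all fail) = (1−p)^2 = 0.1354240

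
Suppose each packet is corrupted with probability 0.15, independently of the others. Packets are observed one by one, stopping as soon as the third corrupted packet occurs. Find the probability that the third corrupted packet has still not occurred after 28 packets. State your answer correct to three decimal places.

Needing more than 28 packets ⇔ fewer than 3 successes in the first 28. With X ~ Binomial(28, 0.15), P(Y > 28) = P(X ≤ 2).
  k=0: C(28,0)·0.15^0·0.85^28 = 0.01056
  k=1: C(28,1)·0.15^1·0.85^27 = 0.05219
  k=2: C(28,2)·0.15^2·0.85^26 = 0.12433
P(X ≤ 2) = 0.18708

0.187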